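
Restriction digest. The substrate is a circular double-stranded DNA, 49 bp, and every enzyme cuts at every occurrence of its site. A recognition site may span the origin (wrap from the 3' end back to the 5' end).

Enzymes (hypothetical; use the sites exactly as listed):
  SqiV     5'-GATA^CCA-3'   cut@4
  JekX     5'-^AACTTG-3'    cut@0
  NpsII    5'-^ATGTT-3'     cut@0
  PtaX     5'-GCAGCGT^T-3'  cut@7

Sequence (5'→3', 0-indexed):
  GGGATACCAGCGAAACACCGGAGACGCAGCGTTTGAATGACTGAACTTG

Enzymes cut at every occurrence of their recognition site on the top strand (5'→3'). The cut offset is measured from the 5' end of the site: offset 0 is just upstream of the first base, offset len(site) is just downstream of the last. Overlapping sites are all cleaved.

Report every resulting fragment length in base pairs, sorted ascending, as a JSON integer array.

[11,12,26]

Per-enzyme occurrences:
  SqiV GATACCA/4: at [2] ⇒ [6]
  JekX AACTTG/0: at [43] ⇒ [43]
  NpsII (ATGTT, off=0): no sites
  PtaX GCAGCGTT/7: at [25] ⇒ [32]

Pooled cuts: [6, 32, 43]

Fragments:
  6→32: 26 bp
  32→43: 11 bp
  43→6 (wrap): 49-43+6 = 12 bp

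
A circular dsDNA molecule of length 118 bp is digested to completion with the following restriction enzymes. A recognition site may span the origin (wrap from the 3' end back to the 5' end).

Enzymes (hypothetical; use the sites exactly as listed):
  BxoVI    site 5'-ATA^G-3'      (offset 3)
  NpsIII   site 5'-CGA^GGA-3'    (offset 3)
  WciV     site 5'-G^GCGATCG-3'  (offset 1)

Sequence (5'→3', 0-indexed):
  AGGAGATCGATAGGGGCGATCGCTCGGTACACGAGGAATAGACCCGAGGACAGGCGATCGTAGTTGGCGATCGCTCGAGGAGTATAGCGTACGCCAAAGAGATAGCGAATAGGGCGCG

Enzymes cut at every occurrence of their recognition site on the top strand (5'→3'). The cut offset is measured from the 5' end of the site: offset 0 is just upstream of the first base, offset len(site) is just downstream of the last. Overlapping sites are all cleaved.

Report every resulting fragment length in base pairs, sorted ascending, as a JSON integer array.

[3,6,6,7,7,8,8,11,12,13,18,19]

Per-enzyme occurrences:
  BxoVI (ATAG, off=3): starts [9, 37, 83, 101, 108] → cuts [12, 40, 86, 104, 111]
  NpsIII (CGAGGA, off=3): starts [31, 44, 75, 116] → cuts [1, 34, 47, 78]
  WciV (GGCGATCG, off=1): starts [14, 52, 65] → cuts [15, 53, 66]

Pooled cuts: [1, 12, 15, 34, 40, 47, 53, 66, 78, 86, 104, 111]

Fragment lengths:
  1→12: 11 bp
  12→15: 3 bp
  15→34: 19 bp
  34→40: 6 bp
  40→47: 7 bp
  47→53: 6 bp
  53→66: 13 bp
  66→78: 12 bp
  78→86: 8 bp
  86→104: 18 bp
  104→111: 7 bp
  111→1 (wrap): 118-111+1 = 8 bp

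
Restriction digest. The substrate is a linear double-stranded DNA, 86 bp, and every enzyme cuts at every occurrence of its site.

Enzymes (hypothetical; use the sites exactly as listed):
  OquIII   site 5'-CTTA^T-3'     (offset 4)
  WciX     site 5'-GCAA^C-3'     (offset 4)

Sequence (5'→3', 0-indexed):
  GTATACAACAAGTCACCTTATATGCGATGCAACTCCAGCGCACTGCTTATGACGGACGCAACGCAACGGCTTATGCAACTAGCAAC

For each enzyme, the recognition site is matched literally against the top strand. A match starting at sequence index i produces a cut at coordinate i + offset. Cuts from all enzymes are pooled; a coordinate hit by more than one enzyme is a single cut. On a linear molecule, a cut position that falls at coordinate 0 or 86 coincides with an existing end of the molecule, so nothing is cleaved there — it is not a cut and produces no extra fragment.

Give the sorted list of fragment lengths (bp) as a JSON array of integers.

Site scan:
  OquIII CTTAT/4: at [16, 45, 69] ⇒ [20, 49, 73]
  WciX GCAAC/4: at [28, 57, 62, 74, 81] ⇒ [32, 61, 66, 78, 85]

All cut coordinates (distinct, sorted): [20, 32, 49, 61, 66, 73, 78, 85]

Fragments:
  [0,20): 20 bp
  [20,32): 12 bp
  [32,49): 17 bp
  [49,61): 12 bp
  [61,66): 5 bp
  [66,73): 7 bp
  [73,78): 5 bp
  [78,85): 7 bp
  [85,86): 1 bp

[1,5,5,7,7,12,12,17,20]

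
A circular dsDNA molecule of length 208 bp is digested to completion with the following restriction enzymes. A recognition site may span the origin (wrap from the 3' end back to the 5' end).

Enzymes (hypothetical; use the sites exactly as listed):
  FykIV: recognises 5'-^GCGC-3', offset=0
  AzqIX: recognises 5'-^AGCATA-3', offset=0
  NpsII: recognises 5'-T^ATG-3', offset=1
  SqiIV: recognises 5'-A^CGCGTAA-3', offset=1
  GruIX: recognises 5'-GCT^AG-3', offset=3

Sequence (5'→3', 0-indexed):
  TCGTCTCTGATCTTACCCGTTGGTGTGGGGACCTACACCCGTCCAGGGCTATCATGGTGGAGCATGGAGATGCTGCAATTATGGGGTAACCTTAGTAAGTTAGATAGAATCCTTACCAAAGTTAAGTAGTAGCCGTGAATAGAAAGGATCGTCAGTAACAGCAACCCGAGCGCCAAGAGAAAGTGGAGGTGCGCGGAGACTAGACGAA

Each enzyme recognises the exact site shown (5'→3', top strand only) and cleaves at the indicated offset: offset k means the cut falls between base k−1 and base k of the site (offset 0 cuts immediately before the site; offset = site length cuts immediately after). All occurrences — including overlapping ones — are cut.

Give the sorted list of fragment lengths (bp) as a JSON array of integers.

[21,89,98]

Per-enzyme occurrences:
  FykIV (GCGC, off=0): starts [169, 190] → cuts [169, 190]
  AzqIX (AGCATA, off=0): no sites
  NpsII (TATG, off=1): starts [79] → cuts [80]
  SqiIV (ACGCGTAA, off=1): no sites
  GruIX (GCTAG, off=3): no sites

All cut coordinates (distinct, sorted): [80, 169, 190]

Fragment lengths:
  80→169: 89 bp
  169→190: 21 bp
  190→80 (wrap): 208-190+80 = 98 bp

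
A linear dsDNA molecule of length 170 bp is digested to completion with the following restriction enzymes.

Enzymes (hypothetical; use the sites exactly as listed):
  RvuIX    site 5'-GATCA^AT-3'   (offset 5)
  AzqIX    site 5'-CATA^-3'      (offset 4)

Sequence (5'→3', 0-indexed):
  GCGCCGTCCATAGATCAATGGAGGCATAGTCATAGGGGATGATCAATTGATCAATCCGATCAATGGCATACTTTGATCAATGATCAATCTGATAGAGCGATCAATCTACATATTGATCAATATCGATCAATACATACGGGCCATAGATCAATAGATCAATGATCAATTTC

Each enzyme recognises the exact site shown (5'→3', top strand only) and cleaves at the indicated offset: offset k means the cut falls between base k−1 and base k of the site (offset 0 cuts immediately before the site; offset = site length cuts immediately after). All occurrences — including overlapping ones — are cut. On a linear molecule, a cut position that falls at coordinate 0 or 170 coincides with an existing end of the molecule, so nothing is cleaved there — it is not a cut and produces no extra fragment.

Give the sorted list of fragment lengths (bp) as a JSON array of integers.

Per-enzyme occurrences:
  RvuIX (GATCAAT, off=5): starts [12, 40, 48, 57, 74, 81, 98, 114, 124, 145, 153, 160] → cuts [17, 45, 53, 62, 79, 86, 103, 119, 129, 150, 158, 165]
  AzqIX (CATA, off=4): starts [8, 24, 30, 66, 108, 132, 141] → cuts [12, 28, 34, 70, 112, 136, 145]

All cut coordinates (distinct, sorted): [12, 17, 28, 34, 45, 53, 62, 70, 79, 86, 103, 112, 119, 129, 136, 145, 150, 158, 165]

Fragments:
  [0,12): 12 bp
  [12,17): 5 bp
  [17,28): 11 bp
  [28,34): 6 bp
  [34,45): 11 bp
  [45,53): 8 bp
  [53,62): 9 bp
  [62,70): 8 bp
  [70,79): 9 bp
  [79,86): 7 bp
  [86,103): 17 bp
  [103,112): 9 bp
  [112,119): 7 bp
  [119,129): 10 bp
  [129,136): 7 bp
  [136,145): 9 bp
  [145,150): 5 bp
  [150,158): 8 bp
  [158,165): 7 bp
  [165,170): 5 bp

[5,5,5,6,7,7,7,7,8,8,8,9,9,9,9,10,11,11,12,17]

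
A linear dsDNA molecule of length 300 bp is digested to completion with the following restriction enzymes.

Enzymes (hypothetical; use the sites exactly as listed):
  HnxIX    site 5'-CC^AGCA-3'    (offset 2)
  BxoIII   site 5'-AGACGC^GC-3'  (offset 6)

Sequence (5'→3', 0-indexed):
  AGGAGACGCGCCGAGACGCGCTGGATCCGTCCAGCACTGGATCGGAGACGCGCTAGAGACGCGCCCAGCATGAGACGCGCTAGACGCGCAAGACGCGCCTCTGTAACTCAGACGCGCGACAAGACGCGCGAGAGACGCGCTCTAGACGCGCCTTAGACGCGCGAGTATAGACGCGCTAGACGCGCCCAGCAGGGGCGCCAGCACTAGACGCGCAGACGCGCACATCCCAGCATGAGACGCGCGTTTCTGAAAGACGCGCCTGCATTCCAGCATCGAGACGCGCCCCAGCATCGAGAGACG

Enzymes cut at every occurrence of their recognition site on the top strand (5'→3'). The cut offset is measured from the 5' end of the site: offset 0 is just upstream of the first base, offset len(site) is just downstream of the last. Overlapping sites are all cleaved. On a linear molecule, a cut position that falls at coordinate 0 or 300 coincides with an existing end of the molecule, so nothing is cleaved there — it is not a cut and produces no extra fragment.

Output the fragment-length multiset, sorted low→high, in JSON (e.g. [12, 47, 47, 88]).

[4,4,5,8,9,9,9,9,9,10,11,11,11,11,11,12,12,12,12,12,13,13,14,14,17,19,19]

Site scan:
  HnxIX CCAGCA/2: at [30, 64, 185, 197, 226, 266, 284] ⇒ [32, 66, 187, 199, 228, 268, 286]
  BxoIII AGACGCGC/6: at [3, 13, 45, 56, 72, 81, 90, 109, 121, 132, 143, 154, 168, 177, 205, 213, 234, 251, 275] ⇒ [9, 19, 51, 62, 78, 87, 96, 115, 127, 138, 149, 160, 174, 183, 211, 219, 240, 257, 281]

Pooled cuts: [9, 19, 32, 51, 62, 66, 78, 87, 96, 115, 127, 138, 149, 160, 174, 183, 187, 199, 211, 219, 228, 240, 257, 268, 281, 286]

Fragments:
  [0,9): 9 bp
  [9,19): 10 bp
  [19,32): 13 bp
  [32,51): 19 bp
  [51,62): 11 bp
  [62,66): 4 bp
  [66,78): 12 bp
  [78,87): 9 bp
  [87,96): 9 bp
  [96,115): 19 bp
  [115,127): 12 bp
  [127,138): 11 bp
  [138,149): 11 bp
  [149,160): 11 bp
  [160,174): 14 bp
  [174,183): 9 bp
  [183,187): 4 bp
  [187,199): 12 bp
  [199,211): 12 bp
  [211,219): 8 bp
  [219,228): 9 bp
  [228,240): 12 bp
  [240,257): 17 bp
  [257,268): 11 bp
  [268,281): 13 bp
  [281,286): 5 bp
  [286,300): 14 bp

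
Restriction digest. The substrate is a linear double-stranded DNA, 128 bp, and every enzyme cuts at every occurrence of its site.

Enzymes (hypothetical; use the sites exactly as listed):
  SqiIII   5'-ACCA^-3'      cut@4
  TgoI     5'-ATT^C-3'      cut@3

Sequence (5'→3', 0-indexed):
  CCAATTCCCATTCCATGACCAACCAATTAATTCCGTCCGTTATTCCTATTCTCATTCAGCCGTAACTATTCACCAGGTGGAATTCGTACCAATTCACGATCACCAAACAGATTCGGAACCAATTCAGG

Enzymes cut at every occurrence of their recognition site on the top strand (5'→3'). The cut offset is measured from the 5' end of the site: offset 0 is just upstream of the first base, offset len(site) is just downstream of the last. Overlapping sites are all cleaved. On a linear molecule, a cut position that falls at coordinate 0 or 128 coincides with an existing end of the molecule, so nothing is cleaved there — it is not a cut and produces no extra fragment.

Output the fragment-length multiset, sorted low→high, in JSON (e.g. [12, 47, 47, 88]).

[3,3,4,4,5,6,6,6,6,7,7,8,8,9,9,11,12,14]

Site scan:
  SqiIII (ACCA, off=4): starts [17, 21, 71, 87, 101, 117] → cuts [21, 25, 75, 91, 105, 121]
  TgoI (ATTC, off=3): starts [3, 9, 29, 41, 47, 53, 67, 81, 91, 110, 121] → cuts [6, 12, 32, 44, 50, 56, 70, 84, 94, 113, 124]

Pooled cuts: [6, 12, 21, 25, 32, 44, 50, 56, 70, 75, 84, 91, 94, 105, 113, 121, 124]

Fragment lengths:
  [0,6): 6 bp
  [6,12): 6 bp
  [12,21): 9 bp
  [21,25): 4 bp
  [25,32): 7 bp
  [32,44): 12 bp
  [44,50): 6 bp
  [50,56): 6 bp
  [56,70): 14 bp
  [70,75): 5 bp
  [75,84): 9 bp
  [84,91): 7 bp
  [91,94): 3 bp
  [94,105): 11 bp
  [105,113): 8 bp
  [113,121): 8 bp
  [121,124): 3 bp
  [124,128): 4 bp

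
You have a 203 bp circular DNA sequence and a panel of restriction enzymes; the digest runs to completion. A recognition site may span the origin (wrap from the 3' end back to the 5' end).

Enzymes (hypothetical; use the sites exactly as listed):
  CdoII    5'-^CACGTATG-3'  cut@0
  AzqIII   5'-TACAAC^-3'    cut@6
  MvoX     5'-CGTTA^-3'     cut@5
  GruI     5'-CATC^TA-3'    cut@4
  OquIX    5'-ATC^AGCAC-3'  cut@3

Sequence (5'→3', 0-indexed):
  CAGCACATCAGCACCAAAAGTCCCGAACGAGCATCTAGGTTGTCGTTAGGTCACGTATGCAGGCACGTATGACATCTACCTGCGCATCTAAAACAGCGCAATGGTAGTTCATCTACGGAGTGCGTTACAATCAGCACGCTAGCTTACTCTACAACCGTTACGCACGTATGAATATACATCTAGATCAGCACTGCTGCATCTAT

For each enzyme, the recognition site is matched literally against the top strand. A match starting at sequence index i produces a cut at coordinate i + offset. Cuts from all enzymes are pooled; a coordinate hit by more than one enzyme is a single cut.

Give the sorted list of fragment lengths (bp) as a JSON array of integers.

Per-enzyme occurrences:
  CdoII (CACGTATG, off=0): starts [51, 63, 162] → cuts [51, 63, 162]
  AzqIII (TACAAC, off=6): starts [149] → cuts [155]
  MvoX (CGTTA, off=5): starts [43, 122, 155] → cuts [48, 127, 160]
  GruI (CATCTA, off=4): starts [31, 72, 84, 109, 176, 196] → cuts [35, 76, 88, 113, 180, 200]
  OquIX (ATCAGCAC, off=3): starts [6, 129, 183, 201] → cuts [1, 9, 132, 186]

All cut coordinates (distinct, sorted): [1, 9, 35, 48, 51, 63, 76, 88, 113, 127, 132, 155, 160, 162, 180, 186, 200]

Fragment lengths:
  1→9: 8 bp
  9→35: 26 bp
  35→48: 13 bp
  48→51: 3 bp
  51→63: 12 bp
  63→76: 13 bp
  76→88: 12 bp
  88→113: 25 bp
  113→127: 14 bp
  127→132: 5 bp
  132→155: 23 bp
  155→160: 5 bp
  160→162: 2 bp
  162→180: 18 bp
  180→186: 6 bp
  186→200: 14 bp
  200→1 (wrap): 203-200+1 = 4 bp

[2,3,4,5,5,6,8,12,12,13,13,14,14,18,23,25,26]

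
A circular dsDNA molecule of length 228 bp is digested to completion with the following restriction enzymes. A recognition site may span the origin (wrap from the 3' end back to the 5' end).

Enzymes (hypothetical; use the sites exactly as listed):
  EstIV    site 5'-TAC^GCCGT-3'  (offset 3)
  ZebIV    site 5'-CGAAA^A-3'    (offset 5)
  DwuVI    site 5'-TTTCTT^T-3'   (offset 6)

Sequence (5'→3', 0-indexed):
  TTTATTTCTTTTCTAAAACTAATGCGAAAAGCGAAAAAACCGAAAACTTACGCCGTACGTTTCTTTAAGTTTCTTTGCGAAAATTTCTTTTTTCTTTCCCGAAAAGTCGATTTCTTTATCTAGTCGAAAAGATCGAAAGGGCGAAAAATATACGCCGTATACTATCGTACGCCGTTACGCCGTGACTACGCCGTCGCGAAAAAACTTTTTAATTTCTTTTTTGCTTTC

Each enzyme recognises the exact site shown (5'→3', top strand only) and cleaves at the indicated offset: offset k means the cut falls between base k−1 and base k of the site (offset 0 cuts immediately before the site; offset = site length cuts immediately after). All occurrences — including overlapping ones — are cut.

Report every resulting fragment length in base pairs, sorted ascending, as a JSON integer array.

[6,7,7,7,7,7,8,8,8,9,10,11,12,12,12,13,14,17,17,17,19]

Per-enzyme occurrences:
  EstIV (TACGCCGT, off=3): starts [48, 150, 167, 175, 186] → cuts [51, 153, 170, 178, 189]
  ZebIV (CGAAAA, off=5): starts [24, 31, 40, 77, 99, 124, 141, 196] → cuts [29, 36, 45, 82, 104, 129, 146, 201]
  DwuVI (TTTCTTT, off=6): starts [4, 59, 69, 83, 90, 110, 212, 224] → cuts [2, 10, 65, 75, 89, 96, 116, 218]

All cut coordinates (distinct, sorted): [2, 10, 29, 36, 45, 51, 65, 75, 82, 89, 96, 104, 116, 129, 146, 153, 170, 178, 189, 201, 218]

Fragments:
  2→10: 8 bp
  10→29: 19 bp
  29→36: 7 bp
  36→45: 9 bp
  45→51: 6 bp
  51→65: 14 bp
  65→75: 10 bp
  75→82: 7 bp
  82→89: 7 bp
  89→96: 7 bp
  96→104: 8 bp
  104→116: 12 bp
  116→129: 13 bp
  129→146: 17 bp
  146→153: 7 bp
  153→170: 17 bp
  170→178: 8 bp
  178→189: 11 bp
  189→201: 12 bp
  201→218: 17 bp
  218→2 (wrap): 228-218+2 = 12 bp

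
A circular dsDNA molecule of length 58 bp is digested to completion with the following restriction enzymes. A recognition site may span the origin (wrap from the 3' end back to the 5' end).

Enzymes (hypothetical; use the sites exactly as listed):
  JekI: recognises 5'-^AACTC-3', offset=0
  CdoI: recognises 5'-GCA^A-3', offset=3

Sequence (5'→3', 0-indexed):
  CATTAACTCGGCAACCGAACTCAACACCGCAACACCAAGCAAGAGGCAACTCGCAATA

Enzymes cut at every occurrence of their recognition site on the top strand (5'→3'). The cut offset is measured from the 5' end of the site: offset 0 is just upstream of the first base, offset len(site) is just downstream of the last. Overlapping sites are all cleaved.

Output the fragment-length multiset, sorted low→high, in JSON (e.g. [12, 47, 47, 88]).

Scan for sites:
  JekI (AACTC, off=0): starts [4, 17, 47] → cuts [4, 17, 47]
  CdoI (GCAA, off=3): starts [10, 28, 38, 45, 52] → cuts [13, 31, 41, 48, 55]

All cut coordinates (distinct, sorted): [4, 13, 17, 31, 41, 47, 48, 55]

Fragment lengths:
  4→13: 9 bp
  13→17: 4 bp
  17→31: 14 bp
  31→41: 10 bp
  41→47: 6 bp
  47→48: 1 bp
  48→55: 7 bp
  55→4 (wrap): 58-55+4 = 7 bp

[1,4,6,7,7,9,10,14]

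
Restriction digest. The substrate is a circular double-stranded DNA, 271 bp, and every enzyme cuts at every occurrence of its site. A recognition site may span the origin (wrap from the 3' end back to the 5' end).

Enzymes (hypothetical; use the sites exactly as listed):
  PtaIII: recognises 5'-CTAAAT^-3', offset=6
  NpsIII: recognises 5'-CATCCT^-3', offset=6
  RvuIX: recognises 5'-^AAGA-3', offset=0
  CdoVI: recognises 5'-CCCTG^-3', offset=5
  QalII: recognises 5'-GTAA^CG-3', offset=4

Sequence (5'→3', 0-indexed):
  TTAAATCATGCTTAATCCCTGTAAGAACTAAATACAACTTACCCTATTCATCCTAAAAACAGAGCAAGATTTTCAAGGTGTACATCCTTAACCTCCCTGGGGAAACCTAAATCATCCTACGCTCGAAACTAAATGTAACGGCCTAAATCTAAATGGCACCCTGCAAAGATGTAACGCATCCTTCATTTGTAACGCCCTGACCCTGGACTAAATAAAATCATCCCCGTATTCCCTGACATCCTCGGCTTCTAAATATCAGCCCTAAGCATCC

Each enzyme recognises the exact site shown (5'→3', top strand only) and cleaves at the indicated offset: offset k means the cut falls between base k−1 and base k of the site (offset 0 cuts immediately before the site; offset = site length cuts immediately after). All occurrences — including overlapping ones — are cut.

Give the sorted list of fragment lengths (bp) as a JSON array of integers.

Per-enzyme occurrences:
  PtaIII CTAAAT/6: at [27, 106, 128, 142, 148, 207, 248] ⇒ [33, 112, 134, 148, 154, 213, 254]
  NpsIII CATCCT/6: at [48, 82, 112, 176, 236, 266] ⇒ [1, 54, 88, 118, 182, 242]
  RvuIX AAGA/0: at [22, 65, 165] ⇒ [22, 65, 165]
  CdoVI CCCTG/5: at [16, 94, 158, 194, 200, 230] ⇒ [21, 99, 163, 199, 205, 235]
  QalII GTAACG/4: at [134, 170, 188] ⇒ [138, 174, 192]

All cut coordinates (distinct, sorted): [1, 21, 22, 33, 54, 65, 88, 99, 112, 118, 134, 138, 148, 154, 163, 165, 174, 182, 192, 199, 205, 213, 235, 242, 254]

Fragments:
  1→21: 20 bp
  21→22: 1 bp
  22→33: 11 bp
  33→54: 21 bp
  54→65: 11 bp
  65→88: 23 bp
  88→99: 11 bp
  99→112: 13 bp
  112→118: 6 bp
  118→134: 16 bp
  134→138: 4 bp
  138→148: 10 bp
  148→154: 6 bp
  154→163: 9 bp
  163→165: 2 bp
  165→174: 9 bp
  174→182: 8 bp
  182→192: 10 bp
  192→199: 7 bp
  199→205: 6 bp
  205→213: 8 bp
  213→235: 22 bp
  235→242: 7 bp
  242→254: 12 bp
  254→1 (wrap): 271-254+1 = 18 bp

[1,2,4,6,6,6,7,7,8,8,9,9,10,10,11,11,11,12,13,16,18,20,21,22,23]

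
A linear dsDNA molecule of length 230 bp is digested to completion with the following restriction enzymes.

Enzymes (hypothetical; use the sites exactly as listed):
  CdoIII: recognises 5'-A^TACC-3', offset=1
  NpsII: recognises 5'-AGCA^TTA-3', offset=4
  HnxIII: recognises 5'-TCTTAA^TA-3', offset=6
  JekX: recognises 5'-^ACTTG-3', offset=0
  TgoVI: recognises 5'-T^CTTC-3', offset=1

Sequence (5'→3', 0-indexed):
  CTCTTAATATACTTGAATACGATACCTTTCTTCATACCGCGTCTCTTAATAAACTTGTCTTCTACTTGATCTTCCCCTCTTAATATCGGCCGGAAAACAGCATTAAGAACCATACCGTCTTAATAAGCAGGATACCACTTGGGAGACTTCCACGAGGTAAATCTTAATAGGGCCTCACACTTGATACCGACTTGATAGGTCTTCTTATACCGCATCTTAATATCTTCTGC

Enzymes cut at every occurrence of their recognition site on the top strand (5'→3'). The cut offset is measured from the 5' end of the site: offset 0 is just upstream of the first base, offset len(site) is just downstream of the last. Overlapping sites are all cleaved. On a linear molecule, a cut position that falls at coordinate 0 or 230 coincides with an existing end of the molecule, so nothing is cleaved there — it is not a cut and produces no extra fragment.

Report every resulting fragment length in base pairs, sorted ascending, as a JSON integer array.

Per-enzyme occurrences:
  CdoIII ATACC/1: at [21, 33, 111, 131, 183, 206] ⇒ [22, 34, 112, 132, 184, 207]
  NpsII AGCATTA/4: at [98] ⇒ [102]
  HnxIII TCTTAATA/6: at [1, 43, 77, 117, 161, 214] ⇒ [7, 49, 83, 123, 167, 220]
  JekX ACTTG/0: at [10, 52, 63, 136, 178, 189] ⇒ [10, 52, 63, 136, 178, 189]
  TgoVI TCTTC/1: at [28, 57, 69, 199, 222] ⇒ [29, 58, 70, 200, 223]

All cut coordinates (distinct, sorted): [7, 10, 22, 29, 34, 49, 52, 58, 63, 70, 83, 102, 112, 123, 132, 136, 167, 178, 184, 189, 200, 207, 220, 223]

Fragment lengths:
  [0,7): 7 bp
  [7,10): 3 bp
  [10,22): 12 bp
  [22,29): 7 bp
  [29,34): 5 bp
  [34,49): 15 bp
  [49,52): 3 bp
  [52,58): 6 bp
  [58,63): 5 bp
  [63,70): 7 bp
  [70,83): 13 bp
  [83,102): 19 bp
  [102,112): 10 bp
  [112,123): 11 bp
  [123,132): 9 bp
  [132,136): 4 bp
  [136,167): 31 bp
  [167,178): 11 bp
  [178,184): 6 bp
  [184,189): 5 bp
  [189,200): 11 bp
  [200,207): 7 bp
  [207,220): 13 bp
  [220,223): 3 bp
  [223,230): 7 bp

[3,3,3,4,5,5,5,6,6,7,7,7,7,7,9,10,11,11,11,12,13,13,15,19,31]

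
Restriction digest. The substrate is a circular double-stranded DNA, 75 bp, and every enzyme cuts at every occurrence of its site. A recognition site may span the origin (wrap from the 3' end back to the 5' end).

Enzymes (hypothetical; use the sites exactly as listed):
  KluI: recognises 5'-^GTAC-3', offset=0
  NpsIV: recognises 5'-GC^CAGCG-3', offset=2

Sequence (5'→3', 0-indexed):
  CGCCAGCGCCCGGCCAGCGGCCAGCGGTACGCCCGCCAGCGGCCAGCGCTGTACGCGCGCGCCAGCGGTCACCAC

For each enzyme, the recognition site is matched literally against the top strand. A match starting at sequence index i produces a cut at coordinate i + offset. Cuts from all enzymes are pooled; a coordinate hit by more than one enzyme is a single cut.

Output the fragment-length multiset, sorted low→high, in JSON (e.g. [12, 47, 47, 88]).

Scan for sites:
  KluI (GTAC, off=0): starts [26, 50] → cuts [26, 50]
  NpsIV (GCCAGCG, off=2): starts [1, 12, 19, 34, 41, 60] → cuts [3, 14, 21, 36, 43, 62]

Pooled cuts: [3, 14, 21, 26, 36, 43, 50, 62]

Fragments:
  3→14: 11 bp
  14→21: 7 bp
  21→26: 5 bp
  26→36: 10 bp
  36→43: 7 bp
  43→50: 7 bp
  50→62: 12 bp
  62→3 (wrap): 75-62+3 = 16 bp

[5,7,7,7,10,11,12,16]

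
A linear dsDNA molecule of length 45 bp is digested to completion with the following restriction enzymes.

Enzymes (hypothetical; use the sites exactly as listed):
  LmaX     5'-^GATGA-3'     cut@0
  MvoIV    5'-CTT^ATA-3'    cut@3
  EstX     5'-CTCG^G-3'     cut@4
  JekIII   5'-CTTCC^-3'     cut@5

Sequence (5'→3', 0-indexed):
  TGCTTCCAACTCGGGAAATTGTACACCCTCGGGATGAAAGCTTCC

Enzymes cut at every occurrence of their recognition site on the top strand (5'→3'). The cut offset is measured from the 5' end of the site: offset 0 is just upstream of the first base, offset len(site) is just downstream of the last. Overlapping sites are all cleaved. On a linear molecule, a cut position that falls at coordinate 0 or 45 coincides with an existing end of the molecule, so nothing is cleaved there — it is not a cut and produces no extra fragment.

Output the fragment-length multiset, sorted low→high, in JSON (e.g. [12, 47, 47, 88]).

[1,6,7,13,18]

Per-enzyme occurrences:
  LmaX GATGA/0: at [32] ⇒ [32]
  MvoIV (CTTATA, off=3): no sites
  EstX CTCGG/4: at [9, 27] ⇒ [13, 31]
  JekIII CTTCC/5: at [2, 40] ⇒ [7] (position 45 is a terminus of the linear molecule — no cut)

Pooled cuts: [7, 13, 31, 32]

Fragment lengths:
  [0,7): 7 bp
  [7,13): 6 bp
  [13,31): 18 bp
  [31,32): 1 bp
  [32,45): 13 bp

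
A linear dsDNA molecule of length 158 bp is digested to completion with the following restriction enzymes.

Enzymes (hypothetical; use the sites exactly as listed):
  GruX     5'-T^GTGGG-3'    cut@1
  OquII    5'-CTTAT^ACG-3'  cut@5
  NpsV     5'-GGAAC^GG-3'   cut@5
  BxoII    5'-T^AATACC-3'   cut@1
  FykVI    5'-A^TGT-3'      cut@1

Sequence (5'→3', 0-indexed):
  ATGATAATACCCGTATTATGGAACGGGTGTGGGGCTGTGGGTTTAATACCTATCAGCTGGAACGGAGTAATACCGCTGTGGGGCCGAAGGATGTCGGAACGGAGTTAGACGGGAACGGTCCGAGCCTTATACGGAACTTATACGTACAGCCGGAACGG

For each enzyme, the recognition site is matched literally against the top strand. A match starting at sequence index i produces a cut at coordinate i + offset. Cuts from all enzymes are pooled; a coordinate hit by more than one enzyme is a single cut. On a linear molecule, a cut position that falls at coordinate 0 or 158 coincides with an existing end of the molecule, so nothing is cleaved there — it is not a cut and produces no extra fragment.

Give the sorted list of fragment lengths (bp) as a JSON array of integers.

Scan for sites:
  GruX TGTGGG/1: at [27, 35, 76] ⇒ [28, 36, 77]
  OquII CTTATACG/5: at [125, 136] ⇒ [130, 141]
  NpsV GGAACGG/5: at [19, 58, 95, 111, 151] ⇒ [24, 63, 100, 116, 156]
  BxoII TAATACC/1: at [4, 43, 67] ⇒ [5, 44, 68]
  FykVI ATGT/1: at [90] ⇒ [91]

All cut coordinates (distinct, sorted): [5, 24, 28, 36, 44, 63, 68, 77, 91, 100, 116, 130, 141, 156]

Fragment lengths:
  [0,5): 5 bp
  [5,24): 19 bp
  [24,28): 4 bp
  [28,36): 8 bp
  [36,44): 8 bp
  [44,63): 19 bp
  [63,68): 5 bp
  [68,77): 9 bp
  [77,91): 14 bp
  [91,100): 9 bp
  [100,116): 16 bp
  [116,130): 14 bp
  [130,141): 11 bp
  [141,156): 15 bp
  [156,158): 2 bp

[2,4,5,5,8,8,9,9,11,14,14,15,16,19,19]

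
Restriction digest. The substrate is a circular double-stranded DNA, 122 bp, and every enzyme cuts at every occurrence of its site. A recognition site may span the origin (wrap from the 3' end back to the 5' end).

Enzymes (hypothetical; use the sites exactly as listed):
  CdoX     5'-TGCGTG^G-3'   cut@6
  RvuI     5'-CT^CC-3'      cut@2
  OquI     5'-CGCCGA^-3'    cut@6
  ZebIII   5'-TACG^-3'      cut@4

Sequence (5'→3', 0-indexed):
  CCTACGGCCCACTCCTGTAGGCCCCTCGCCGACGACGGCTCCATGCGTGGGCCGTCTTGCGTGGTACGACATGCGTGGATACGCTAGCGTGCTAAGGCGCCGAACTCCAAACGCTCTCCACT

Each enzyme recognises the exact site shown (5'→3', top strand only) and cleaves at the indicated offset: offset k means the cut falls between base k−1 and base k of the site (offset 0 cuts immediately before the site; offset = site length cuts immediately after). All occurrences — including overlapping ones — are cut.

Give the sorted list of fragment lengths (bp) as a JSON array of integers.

Scan for sites:
  CdoX (TGCGTGG, off=6): starts [43, 57, 71] → cuts [49, 63, 77]
  RvuI (CTCC, off=2): starts [11, 38, 104, 115, 120] → cuts [0, 13, 40, 106, 117]
  OquI (CGCCGA, off=6): starts [26, 97] → cuts [32, 103]
  ZebIII (TACG, off=4): starts [2, 64, 79] → cuts [6, 68, 83]

All cut coordinates (distinct, sorted): [0, 6, 13, 32, 40, 49, 63, 68, 77, 83, 103, 106, 117]

Fragments:
  0→6: 6 bp
  6→13: 7 bp
  13→32: 19 bp
  32→40: 8 bp
  40→49: 9 bp
  49→63: 14 bp
  63→68: 5 bp
  68→77: 9 bp
  77→83: 6 bp
  83→103: 20 bp
  103→106: 3 bp
  106→117: 11 bp
  117→0 (wrap): 122-117+0 = 5 bp

[3,5,5,6,6,7,8,9,9,11,14,19,20]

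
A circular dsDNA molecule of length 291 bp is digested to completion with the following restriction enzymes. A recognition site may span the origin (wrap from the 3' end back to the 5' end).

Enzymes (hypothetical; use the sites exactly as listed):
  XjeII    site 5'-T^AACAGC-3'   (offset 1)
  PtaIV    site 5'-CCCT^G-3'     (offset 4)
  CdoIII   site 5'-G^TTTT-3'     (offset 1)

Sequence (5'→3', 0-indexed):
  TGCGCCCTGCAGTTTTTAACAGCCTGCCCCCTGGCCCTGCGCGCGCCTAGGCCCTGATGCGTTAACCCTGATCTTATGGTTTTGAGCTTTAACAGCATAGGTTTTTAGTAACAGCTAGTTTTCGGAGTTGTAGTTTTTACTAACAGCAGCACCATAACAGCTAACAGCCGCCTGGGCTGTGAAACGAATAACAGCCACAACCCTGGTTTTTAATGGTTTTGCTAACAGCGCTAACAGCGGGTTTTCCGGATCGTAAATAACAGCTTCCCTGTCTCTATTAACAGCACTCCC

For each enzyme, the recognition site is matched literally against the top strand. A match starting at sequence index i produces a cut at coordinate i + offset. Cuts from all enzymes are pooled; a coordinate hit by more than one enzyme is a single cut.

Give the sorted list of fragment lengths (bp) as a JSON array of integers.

Scan for sites:
  XjeII (TAACAGC, off=1): starts [16, 89, 108, 140, 154, 161, 188, 222, 231, 257, 278] → cuts [17, 90, 109, 141, 155, 162, 189, 223, 232, 258, 279]
  PtaIV (CCCTG, off=4): starts [4, 28, 34, 51, 65, 200, 266, 288] → cuts [1, 8, 32, 38, 55, 69, 204, 270]
  CdoIII (GTTTT, off=1): starts [11, 78, 100, 117, 132, 205, 215, 240] → cuts [12, 79, 101, 118, 133, 206, 216, 241]

All cut coordinates (distinct, sorted): [1, 8, 12, 17, 32, 38, 55, 69, 79, 90, 101, 109, 118, 133, 141, 155, 162, 189, 204, 206, 216, 223, 232, 241, 258, 270, 279]

Fragments:
  1→8: 7 bp
  8→12: 4 bp
  12→17: 5 bp
  17→32: 15 bp
  32→38: 6 bp
  38→55: 17 bp
  55→69: 14 bp
  69→79: 10 bp
  79→90: 11 bp
  90→101: 11 bp
  101→109: 8 bp
  109→118: 9 bp
  118→133: 15 bp
  133→141: 8 bp
  141→155: 14 bp
  155→162: 7 bp
  162→189: 27 bp
  189→204: 15 bp
  204→206: 2 bp
  206→216: 10 bp
  216→223: 7 bp
  223→232: 9 bp
  232→241: 9 bp
  241→258: 17 bp
  258→270: 12 bp
  270→279: 9 bp
  279→1 (wrap): 291-279+1 = 13 bp

[2,4,5,6,7,7,7,8,8,9,9,9,9,10,10,11,11,12,13,14,14,15,15,15,17,17,27]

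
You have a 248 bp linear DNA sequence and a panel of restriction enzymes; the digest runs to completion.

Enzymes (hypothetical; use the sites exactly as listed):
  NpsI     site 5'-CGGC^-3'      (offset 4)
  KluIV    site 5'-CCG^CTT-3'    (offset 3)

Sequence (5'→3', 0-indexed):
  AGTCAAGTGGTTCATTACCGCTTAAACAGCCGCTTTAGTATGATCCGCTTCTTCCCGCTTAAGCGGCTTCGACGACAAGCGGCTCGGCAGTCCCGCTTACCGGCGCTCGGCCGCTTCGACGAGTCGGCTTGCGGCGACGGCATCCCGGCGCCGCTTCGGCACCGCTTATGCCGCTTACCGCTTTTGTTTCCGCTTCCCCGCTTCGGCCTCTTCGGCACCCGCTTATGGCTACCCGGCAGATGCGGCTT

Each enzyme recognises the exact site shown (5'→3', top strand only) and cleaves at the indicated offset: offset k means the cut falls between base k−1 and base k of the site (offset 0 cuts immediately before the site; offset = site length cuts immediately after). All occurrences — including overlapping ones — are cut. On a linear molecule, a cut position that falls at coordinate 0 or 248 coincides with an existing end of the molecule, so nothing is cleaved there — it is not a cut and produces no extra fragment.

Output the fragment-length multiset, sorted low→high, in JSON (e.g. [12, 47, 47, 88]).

[2,2,4,4,5,5,6,7,7,7,7,7,7,8,8,9,9,9,9,10,10,12,12,15,15,16,16,20]

Scan for sites:
  NpsI CGGC/4: at [63, 79, 84, 100, 107, 124, 131, 137, 145, 156, 203, 212, 233, 242] ⇒ [67, 83, 88, 104, 111, 128, 135, 141, 149, 160, 207, 216, 237, 246]
  KluIV CCGCTT/3: at [17, 29, 44, 54, 92, 110, 150, 161, 170, 177, 189, 197, 218] ⇒ [20, 32, 47, 57, 95, 113, 153, 164, 173, 180, 192, 200, 221]

All cut coordinates (distinct, sorted): [20, 32, 47, 57, 67, 83, 88, 95, 104, 111, 113, 128, 135, 141, 149, 153, 160, 164, 173, 180, 192, 200, 207, 216, 221, 237, 246]

Fragment lengths:
  [0,20): 20 bp
  [20,32): 12 bp
  [32,47): 15 bp
  [47,57): 10 bp
  [57,67): 10 bp
  [67,83): 16 bp
  [83,88): 5 bp
  [88,95): 7 bp
  [95,104): 9 bp
  [104,111): 7 bp
  [111,113): 2 bp
  [113,128): 15 bp
  [128,135): 7 bp
  [135,141): 6 bp
  [141,149): 8 bp
  [149,153): 4 bp
  [153,160): 7 bp
  [160,164): 4 bp
  [164,173): 9 bp
  [173,180): 7 bp
  [180,192): 12 bp
  [192,200): 8 bp
  [200,207): 7 bp
  [207,216): 9 bp
  [216,221): 5 bp
  [221,237): 16 bp
  [237,246): 9 bp
  [246,248): 2 bp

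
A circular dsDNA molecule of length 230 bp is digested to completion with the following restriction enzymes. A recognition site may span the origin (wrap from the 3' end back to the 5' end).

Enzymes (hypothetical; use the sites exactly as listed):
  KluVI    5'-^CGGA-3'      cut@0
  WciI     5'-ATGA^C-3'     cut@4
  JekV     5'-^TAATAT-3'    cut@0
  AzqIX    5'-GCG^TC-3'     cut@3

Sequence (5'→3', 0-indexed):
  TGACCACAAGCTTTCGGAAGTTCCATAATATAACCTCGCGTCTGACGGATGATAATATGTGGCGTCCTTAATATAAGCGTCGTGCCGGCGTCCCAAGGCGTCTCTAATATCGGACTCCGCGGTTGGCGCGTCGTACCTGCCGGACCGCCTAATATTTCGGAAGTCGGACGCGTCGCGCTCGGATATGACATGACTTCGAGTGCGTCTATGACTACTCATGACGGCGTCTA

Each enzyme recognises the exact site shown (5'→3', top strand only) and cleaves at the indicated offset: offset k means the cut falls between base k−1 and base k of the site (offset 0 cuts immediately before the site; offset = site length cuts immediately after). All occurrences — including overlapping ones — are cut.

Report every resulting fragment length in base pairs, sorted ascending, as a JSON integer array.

Site scan:
  KluVI CGGA/0: at [14, 45, 110, 140, 157, 164, 179] ⇒ [14, 45, 110, 140, 157, 164, 179]
  WciI ATGAC/4: at [184, 189, 207, 217, 229] ⇒ [3, 188, 193, 211, 221]
  JekV TAATAT/0: at [25, 52, 68, 104, 149] ⇒ [25, 52, 68, 104, 149]
  AzqIX GCGTC/3: at [37, 61, 76, 87, 97, 127, 169, 201, 223] ⇒ [40, 64, 79, 90, 100, 130, 172, 204, 226]

Pooled cuts: [3, 14, 25, 40, 45, 52, 64, 68, 79, 90, 100, 104, 110, 130, 140, 149, 157, 164, 172, 179, 188, 193, 204, 211, 221, 226]

Fragment lengths:
  3→14: 11 bp
  14→25: 11 bp
  25→40: 15 bp
  40→45: 5 bp
  45→52: 7 bp
  52→64: 12 bp
  64→68: 4 bp
  68→79: 11 bp
  79→90: 11 bp
  90→100: 10 bp
  100→104: 4 bp
  104→110: 6 bp
  110→130: 20 bp
  130→140: 10 bp
  140→149: 9 bp
  149→157: 8 bp
  157→164: 7 bp
  164→172: 8 bp
  172→179: 7 bp
  179→188: 9 bp
  188→193: 5 bp
  193→204: 11 bp
  204→211: 7 bp
  211→221: 10 bp
  221→226: 5 bp
  226→3 (wrap): 230-226+3 = 7 bp

[4,4,5,5,5,6,7,7,7,7,7,8,8,9,9,10,10,10,11,11,11,11,11,12,15,20]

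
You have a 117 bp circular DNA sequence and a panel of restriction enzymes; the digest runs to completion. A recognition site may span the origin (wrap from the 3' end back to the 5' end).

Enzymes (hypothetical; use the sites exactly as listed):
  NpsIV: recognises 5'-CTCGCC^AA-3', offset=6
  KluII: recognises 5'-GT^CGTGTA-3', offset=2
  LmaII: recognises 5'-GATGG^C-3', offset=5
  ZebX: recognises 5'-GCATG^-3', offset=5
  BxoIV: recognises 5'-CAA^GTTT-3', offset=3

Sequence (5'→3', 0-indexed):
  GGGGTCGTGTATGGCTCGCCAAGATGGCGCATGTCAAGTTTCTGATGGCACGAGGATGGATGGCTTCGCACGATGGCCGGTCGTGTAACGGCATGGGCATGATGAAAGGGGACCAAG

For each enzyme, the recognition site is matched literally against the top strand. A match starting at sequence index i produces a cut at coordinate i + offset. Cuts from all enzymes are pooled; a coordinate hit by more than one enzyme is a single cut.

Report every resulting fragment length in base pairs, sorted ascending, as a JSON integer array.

Per-enzyme occurrences:
  NpsIV CTCGCCAA/6: at [14] ⇒ [20]
  KluII GTCGTGTA/2: at [3, 79] ⇒ [5, 81]
  LmaII GATGGC/5: at [22, 43, 58, 71] ⇒ [27, 48, 63, 76]
  ZebX GCATG/5: at [28, 90, 96] ⇒ [33, 95, 101]
  BxoIV CAAGTTT/3: at [34] ⇒ [37]

Pooled cuts: [5, 20, 27, 33, 37, 48, 63, 76, 81, 95, 101]

Fragment lengths:
  5→20: 15 bp
  20→27: 7 bp
  27→33: 6 bp
  33→37: 4 bp
  37→48: 11 bp
  48→63: 15 bp
  63→76: 13 bp
  76→81: 5 bp
  81→95: 14 bp
  95→101: 6 bp
  101→5 (wrap): 117-101+5 = 21 bp

[4,5,6,6,7,11,13,14,15,15,21]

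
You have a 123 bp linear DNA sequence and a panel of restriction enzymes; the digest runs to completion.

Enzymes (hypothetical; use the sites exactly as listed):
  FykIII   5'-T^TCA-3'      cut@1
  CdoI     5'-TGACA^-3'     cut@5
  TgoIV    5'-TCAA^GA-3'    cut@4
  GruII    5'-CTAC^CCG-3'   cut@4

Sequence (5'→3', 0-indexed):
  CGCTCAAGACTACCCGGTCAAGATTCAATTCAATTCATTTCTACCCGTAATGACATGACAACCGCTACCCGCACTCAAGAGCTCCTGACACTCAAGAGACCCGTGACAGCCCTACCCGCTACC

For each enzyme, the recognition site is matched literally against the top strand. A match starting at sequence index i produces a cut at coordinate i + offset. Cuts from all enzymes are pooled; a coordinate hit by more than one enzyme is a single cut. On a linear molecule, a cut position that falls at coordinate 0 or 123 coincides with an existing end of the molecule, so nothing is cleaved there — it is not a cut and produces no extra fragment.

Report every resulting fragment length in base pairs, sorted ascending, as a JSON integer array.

[3,5,5,5,5,6,7,7,8,8,8,10,10,11,12,13]

Per-enzyme occurrences:
  FykIII (TTCA, off=1): starts [23, 28, 33] → cuts [24, 29, 34]
  CdoI (TGACA, off=5): starts [50, 55, 85, 103] → cuts [55, 60, 90, 108]
  TgoIV (TCAAGA, off=4): starts [3, 17, 74, 91] → cuts [7, 21, 78, 95]
  GruII (CTACCCG, off=4): starts [9, 40, 64, 111] → cuts [13, 44, 68, 115]

All cut coordinates (distinct, sorted): [7, 13, 21, 24, 29, 34, 44, 55, 60, 68, 78, 90, 95, 108, 115]

Fragment lengths:
  [0,7): 7 bp
  [7,13): 6 bp
  [13,21): 8 bp
  [21,24): 3 bp
  [24,29): 5 bp
  [29,34): 5 bp
  [34,44): 10 bp
  [44,55): 11 bp
  [55,60): 5 bp
  [60,68): 8 bp
  [68,78): 10 bp
  [78,90): 12 bp
  [90,95): 5 bp
  [95,108): 13 bp
  [108,115): 7 bp
  [115,123): 8 bp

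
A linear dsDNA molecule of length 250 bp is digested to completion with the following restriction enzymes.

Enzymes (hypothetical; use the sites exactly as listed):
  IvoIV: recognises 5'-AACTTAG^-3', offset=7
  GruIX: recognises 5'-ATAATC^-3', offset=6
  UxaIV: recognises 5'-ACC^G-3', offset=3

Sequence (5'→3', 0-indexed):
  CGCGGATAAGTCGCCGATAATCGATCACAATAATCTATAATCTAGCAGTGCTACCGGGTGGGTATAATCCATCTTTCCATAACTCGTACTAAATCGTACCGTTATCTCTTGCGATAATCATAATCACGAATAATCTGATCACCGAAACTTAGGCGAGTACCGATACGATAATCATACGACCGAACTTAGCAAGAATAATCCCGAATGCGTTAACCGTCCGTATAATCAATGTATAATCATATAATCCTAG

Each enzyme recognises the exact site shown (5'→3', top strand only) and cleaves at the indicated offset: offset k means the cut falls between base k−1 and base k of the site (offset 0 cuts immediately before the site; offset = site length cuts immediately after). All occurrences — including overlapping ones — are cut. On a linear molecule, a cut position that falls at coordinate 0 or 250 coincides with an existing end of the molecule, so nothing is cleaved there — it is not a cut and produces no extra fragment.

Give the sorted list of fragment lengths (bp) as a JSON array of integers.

[4,6,7,8,8,8,8,9,9,10,11,11,12,12,13,13,14,15,19,22,31]

Site scan:
  IvoIV (AACTTAG, off=7): starts [145, 182] → cuts [152, 189]
  GruIX (ATAATC, off=6): starts [16, 29, 36, 63, 113, 119, 129, 167, 194, 221, 232, 240] → cuts [22, 35, 42, 69, 119, 125, 135, 173, 200, 227, 238, 246]
  UxaIV (ACCG, off=3): starts [52, 97, 140, 158, 178, 212] → cuts [55, 100, 143, 161, 181, 215]

Pooled cuts: [22, 35, 42, 55, 69, 100, 119, 125, 135, 143, 152, 161, 173, 181, 189, 200, 215, 227, 238, 246]

Fragment lengths:
  [0,22): 22 bp
  [22,35): 13 bp
  [35,42): 7 bp
  [42,55): 13 bp
  [55,69): 14 bp
  [69,100): 31 bp
  [100,119): 19 bp
  [119,125): 6 bp
  [125,135): 10 bp
  [135,143): 8 bp
  [143,152): 9 bp
  [152,161): 9 bp
  [161,173): 12 bp
  [173,181): 8 bp
  [181,189): 8 bp
  [189,200): 11 bp
  [200,215): 15 bp
  [215,227): 12 bp
  [227,238): 11 bp
  [238,246): 8 bp
  [246,250): 4 bp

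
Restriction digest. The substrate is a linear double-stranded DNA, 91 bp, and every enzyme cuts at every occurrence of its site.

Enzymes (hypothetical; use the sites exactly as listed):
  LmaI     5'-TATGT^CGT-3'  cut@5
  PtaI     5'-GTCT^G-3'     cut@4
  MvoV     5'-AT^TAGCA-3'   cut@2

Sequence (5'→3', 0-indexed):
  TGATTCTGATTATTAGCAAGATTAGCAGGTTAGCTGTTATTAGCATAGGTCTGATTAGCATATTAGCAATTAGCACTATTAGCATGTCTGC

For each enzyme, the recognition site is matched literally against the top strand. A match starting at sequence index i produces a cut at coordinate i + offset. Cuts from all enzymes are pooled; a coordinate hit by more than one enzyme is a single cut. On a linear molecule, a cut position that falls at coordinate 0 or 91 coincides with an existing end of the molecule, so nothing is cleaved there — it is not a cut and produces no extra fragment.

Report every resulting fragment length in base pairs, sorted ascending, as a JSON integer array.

[2,3,7,8,9,9,10,12,13,18]

Per-enzyme occurrences:
  LmaI (TATGTCGT, off=5): no sites
  PtaI GTCTG/4: at [48, 85] ⇒ [52, 89]
  MvoV ATTAGCA/2: at [11, 20, 38, 53, 61, 68, 77] ⇒ [13, 22, 40, 55, 63, 70, 79]

All cut coordinates (distinct, sorted): [13, 22, 40, 52, 55, 63, 70, 79, 89]

Fragments:
  [0,13): 13 bp
  [13,22): 9 bp
  [22,40): 18 bp
  [40,52): 12 bp
  [52,55): 3 bp
  [55,63): 8 bp
  [63,70): 7 bp
  [70,79): 9 bp
  [79,89): 10 bp
  [89,91): 2 bp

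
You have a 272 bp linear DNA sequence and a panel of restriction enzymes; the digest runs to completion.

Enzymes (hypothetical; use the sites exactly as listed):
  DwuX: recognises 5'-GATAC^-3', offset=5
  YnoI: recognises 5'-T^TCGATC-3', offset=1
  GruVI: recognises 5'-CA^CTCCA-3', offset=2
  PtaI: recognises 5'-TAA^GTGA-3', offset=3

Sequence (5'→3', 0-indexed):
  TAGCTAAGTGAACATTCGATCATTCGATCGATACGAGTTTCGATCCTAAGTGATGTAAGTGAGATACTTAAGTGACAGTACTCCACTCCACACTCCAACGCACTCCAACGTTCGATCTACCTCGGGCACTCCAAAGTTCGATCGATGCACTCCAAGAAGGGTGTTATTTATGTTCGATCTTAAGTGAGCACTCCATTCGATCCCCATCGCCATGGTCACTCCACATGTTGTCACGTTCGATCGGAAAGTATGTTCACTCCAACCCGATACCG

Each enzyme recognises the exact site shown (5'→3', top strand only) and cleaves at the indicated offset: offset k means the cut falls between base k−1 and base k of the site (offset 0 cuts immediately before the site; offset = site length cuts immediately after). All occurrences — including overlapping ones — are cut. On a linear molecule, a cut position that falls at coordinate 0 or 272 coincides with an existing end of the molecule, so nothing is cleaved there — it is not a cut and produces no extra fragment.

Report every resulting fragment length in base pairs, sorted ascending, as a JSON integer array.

Site scan:
  DwuX (GATAC, off=5): starts [29, 62, 265] → cuts [34, 67, 270]
  YnoI (TTCGATC, off=1): starts [14, 22, 38, 110, 136, 172, 195, 235] → cuts [15, 23, 39, 111, 137, 173, 196, 236]
  GruVI (CACTCCA, off=2): starts [83, 90, 100, 126, 147, 188, 216, 254] → cuts [85, 92, 102, 128, 149, 190, 218, 256]
  PtaI (TAAGTGA, off=3): starts [4, 46, 55, 68, 180] → cuts [7, 49, 58, 71, 183]

All cut coordinates (distinct, sorted): [7, 15, 23, 34, 39, 49, 58, 67, 71, 85, 92, 102, 111, 128, 137, 149, 173, 183, 190, 196, 218, 236, 256, 270]

Fragment lengths:
  [0,7): 7 bp
  [7,15): 8 bp
  [15,23): 8 bp
  [23,34): 11 bp
  [34,39): 5 bp
  [39,49): 10 bp
  [49,58): 9 bp
  [58,67): 9 bp
  [67,71): 4 bp
  [71,85): 14 bp
  [85,92): 7 bp
  [92,102): 10 bp
  [102,111): 9 bp
  [111,128): 17 bp
  [128,137): 9 bp
  [137,149): 12 bp
  [149,173): 24 bp
  [173,183): 10 bp
  [183,190): 7 bp
  [190,196): 6 bp
  [196,218): 22 bp
  [218,236): 18 bp
  [236,256): 20 bp
  [256,270): 14 bp
  [270,272): 2 bp

[2,4,5,6,7,7,7,8,8,9,9,9,9,10,10,10,11,12,14,14,17,18,20,22,24]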